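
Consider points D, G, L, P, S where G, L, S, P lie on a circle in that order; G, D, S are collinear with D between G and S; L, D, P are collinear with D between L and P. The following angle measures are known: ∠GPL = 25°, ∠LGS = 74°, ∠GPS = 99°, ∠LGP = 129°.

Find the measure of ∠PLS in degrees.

∠PLS = 55°

1. ∠LPS = 74°  [same arc LS]
2. ∠LSP = 51°  [cyclic GLSP, opposite ∠G+∠S]
3. ∠PLS = 55°  [△LSP]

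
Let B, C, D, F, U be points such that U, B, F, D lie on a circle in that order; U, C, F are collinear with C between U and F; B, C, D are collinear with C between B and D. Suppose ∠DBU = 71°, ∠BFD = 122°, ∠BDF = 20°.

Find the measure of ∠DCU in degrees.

∠DCU = 91°

1. ∠DFU = 71°  [same arc UD]
2. ∠DCF = 89°  [△FCD]
3. ∠DCU = 91°  [linear pair at C on UF]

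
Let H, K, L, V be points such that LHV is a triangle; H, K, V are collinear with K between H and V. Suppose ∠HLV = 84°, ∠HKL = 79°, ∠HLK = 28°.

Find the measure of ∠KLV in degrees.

∠KLV = 56°

1. ∠KHL = 73°  [△LHK]
2. ∠LKV = 101°  [linear pair at K on HV]
3. ∠LHV = 73°  [K on ray HV]
4. ∠HVL = 23°  [△LHV]
5. ∠KVL = 23°  [K on ray VH]
6. ∠KLV = 56°  [△LKV]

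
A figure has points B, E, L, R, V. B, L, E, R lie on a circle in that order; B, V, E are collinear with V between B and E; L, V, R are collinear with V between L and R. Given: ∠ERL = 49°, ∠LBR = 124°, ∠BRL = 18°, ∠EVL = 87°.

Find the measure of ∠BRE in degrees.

1. ∠EBL = 49°  [same arc LE]
2. ∠BEL = 18°  [same arc BL]
3. ∠BLE = 113°  [△BLE]
4. ∠BRE = 67°  [cyclic BLER, opposite ∠L+∠R]

∠BRE = 67°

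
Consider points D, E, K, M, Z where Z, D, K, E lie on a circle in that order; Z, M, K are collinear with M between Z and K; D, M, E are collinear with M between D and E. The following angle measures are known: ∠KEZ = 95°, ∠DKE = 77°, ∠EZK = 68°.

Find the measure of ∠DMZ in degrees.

∠DMZ = 128°

1. ∠EKZ = 17°  [△ZKE]
2. ∠EDK = 68°  [same arc KE]
3. ∠EDZ = 17°  [same arc ZE]
4. ∠DEK = 35°  [△DKE]
5. ∠DZK = 35°  [same arc DK]
6. ∠DMZ = 128°  [△ZMD]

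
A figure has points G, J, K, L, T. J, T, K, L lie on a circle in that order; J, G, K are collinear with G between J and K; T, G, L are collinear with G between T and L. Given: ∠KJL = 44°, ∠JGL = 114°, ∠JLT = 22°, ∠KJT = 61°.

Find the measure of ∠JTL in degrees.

1. ∠KGT = 114°  [vertical angles at G]
2. ∠JGT = 66°  [linear pair at G on JK]
3. ∠JTL = 53°  [△JGT]

∠JTL = 53°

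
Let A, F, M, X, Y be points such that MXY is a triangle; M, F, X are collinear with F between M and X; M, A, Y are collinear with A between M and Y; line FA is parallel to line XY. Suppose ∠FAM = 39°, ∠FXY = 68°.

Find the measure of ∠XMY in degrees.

∠XMY = 73°

1. ∠MYX = 39°  [FA∥XY, corresponding at A]
2. ∠MXY = 68°  [F on ray XM]
3. ∠XMY = 73°  [△MXY]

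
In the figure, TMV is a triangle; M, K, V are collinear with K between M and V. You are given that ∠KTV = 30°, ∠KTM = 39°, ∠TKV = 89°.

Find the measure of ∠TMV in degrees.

1. ∠MKT = 91°  [linear pair at K on MV]
2. ∠KMT = 50°  [△TMK]
3. ∠TMV = 50°  [K on ray MV]

∠TMV = 50°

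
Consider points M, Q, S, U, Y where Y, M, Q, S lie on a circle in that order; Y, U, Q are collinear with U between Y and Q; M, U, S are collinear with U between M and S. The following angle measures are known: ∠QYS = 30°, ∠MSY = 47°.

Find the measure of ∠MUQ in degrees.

∠MUQ = 103°

1. ∠QMS = 30°  [same arc QS]
2. ∠MQY = 47°  [same arc YM]
3. ∠MUQ = 103°  [△MUQ]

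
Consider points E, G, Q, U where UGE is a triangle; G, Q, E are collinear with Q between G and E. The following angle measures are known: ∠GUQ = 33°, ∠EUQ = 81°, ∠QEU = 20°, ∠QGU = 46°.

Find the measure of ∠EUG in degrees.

∠EUG = 114°

1. ∠GEU = 20°  [Q on ray EG]
2. ∠EGU = 46°  [Q on ray GE]
3. ∠EUG = 114°  [△UGE]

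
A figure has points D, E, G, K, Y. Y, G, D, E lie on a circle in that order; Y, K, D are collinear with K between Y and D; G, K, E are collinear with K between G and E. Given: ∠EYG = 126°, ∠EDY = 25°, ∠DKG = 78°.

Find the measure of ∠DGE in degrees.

1. ∠EGY = 25°  [same arc YE]
2. ∠EKY = 78°  [vertical angles at K]
3. ∠GEY = 29°  [△YGE]
4. ∠DYE = 73°  [△YKE]
5. ∠DGE = 73°  [same arc DE]

∠DGE = 73°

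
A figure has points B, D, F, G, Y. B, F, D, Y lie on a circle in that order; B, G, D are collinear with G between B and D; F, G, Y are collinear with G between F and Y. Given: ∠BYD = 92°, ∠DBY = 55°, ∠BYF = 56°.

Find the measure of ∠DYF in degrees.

1. ∠BFD = 88°  [cyclic BFDY, opposite ∠F+∠Y]
2. ∠BDF = 56°  [same arc BF]
3. ∠DBF = 36°  [△BFD]
4. ∠DYF = 36°  [same arc FD]

∠DYF = 36°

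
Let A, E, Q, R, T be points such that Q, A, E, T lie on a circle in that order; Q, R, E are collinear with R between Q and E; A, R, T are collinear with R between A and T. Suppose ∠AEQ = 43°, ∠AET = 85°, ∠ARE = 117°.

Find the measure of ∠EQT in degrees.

∠EQT = 20°

1. ∠ATQ = 43°  [same arc QA]
2. ∠QRT = 117°  [vertical angles at R]
3. ∠EQT = 20°  [△QRT]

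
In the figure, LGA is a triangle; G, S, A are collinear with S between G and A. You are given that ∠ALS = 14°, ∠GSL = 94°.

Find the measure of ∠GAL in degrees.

1. ∠ASL = 86°  [linear pair at S on GA]
2. ∠LAS = 80°  [△LSA]
3. ∠GAL = 80°  [S on ray AG]

∠GAL = 80°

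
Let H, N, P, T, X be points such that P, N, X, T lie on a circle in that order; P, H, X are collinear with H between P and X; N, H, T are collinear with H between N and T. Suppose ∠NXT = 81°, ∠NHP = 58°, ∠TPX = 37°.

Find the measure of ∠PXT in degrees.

1. ∠THX = 58°  [vertical angles at H]
2. ∠TNX = 37°  [same arc XT]
3. ∠NTX = 62°  [△NXT]
4. ∠PXT = 60°  [△XHT]

∠PXT = 60°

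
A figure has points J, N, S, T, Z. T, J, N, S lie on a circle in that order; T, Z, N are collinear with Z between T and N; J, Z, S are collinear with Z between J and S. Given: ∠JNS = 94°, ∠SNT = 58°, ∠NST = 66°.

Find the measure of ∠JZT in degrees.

∠JZT = 92°

1. ∠JTS = 86°  [cyclic TJNS, opposite ∠T+∠N]
2. ∠SJT = 58°  [same arc TS]
3. ∠NTS = 56°  [△TNS]
4. ∠JST = 36°  [△TJS]
5. ∠NJS = 56°  [same arc NS]
6. ∠JNT = 36°  [same arc TJ]
7. ∠JZN = 88°  [△JZN]
8. ∠JZT = 92°  [linear pair at Z on TN]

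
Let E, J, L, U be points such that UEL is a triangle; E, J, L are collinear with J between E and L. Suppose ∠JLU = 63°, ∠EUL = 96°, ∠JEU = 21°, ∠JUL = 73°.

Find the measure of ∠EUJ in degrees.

∠EUJ = 23°

1. ∠LJU = 44°  [△UJL]
2. ∠EJU = 136°  [linear pair at J on EL]
3. ∠EUJ = 23°  [△UEJ]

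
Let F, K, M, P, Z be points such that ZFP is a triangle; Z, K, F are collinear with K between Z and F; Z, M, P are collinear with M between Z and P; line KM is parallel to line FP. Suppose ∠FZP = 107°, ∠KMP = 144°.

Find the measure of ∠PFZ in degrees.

∠PFZ = 37°

1. ∠KZM = 107°  [K on ZF, M on ZP]
2. ∠KMZ = 36°  [linear pair at M on ZP]
3. ∠MKZ = 37°  [△ZKM]
4. ∠PFZ = 37°  [KM∥FP, corresponding at K]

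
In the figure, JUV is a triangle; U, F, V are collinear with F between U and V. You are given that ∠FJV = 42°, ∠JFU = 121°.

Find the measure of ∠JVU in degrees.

∠JVU = 79°

1. ∠JFV = 59°  [linear pair at F on UV]
2. ∠FVJ = 79°  [△JFV]
3. ∠JVU = 79°  [F on ray VU]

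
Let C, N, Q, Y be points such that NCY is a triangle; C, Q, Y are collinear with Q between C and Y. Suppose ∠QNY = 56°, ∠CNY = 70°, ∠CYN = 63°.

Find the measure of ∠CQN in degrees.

1. ∠NYQ = 63°  [Q on ray YC]
2. ∠NQY = 61°  [△NQY]
3. ∠CQN = 119°  [linear pair at Q on CY]

∠CQN = 119°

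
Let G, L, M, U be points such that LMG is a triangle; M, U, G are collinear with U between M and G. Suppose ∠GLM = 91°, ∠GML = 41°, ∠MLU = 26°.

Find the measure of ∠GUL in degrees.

∠GUL = 67°

1. ∠LMU = 41°  [U on ray MG]
2. ∠LUM = 113°  [△LMU]
3. ∠GUL = 67°  [linear pair at U on MG]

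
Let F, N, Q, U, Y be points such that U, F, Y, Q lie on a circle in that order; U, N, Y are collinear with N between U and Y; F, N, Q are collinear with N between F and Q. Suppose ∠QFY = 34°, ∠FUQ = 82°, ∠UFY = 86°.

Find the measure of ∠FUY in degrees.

∠FUY = 48°

1. ∠FYQ = 98°  [cyclic UFYQ, opposite ∠U+∠Y]
2. ∠FQY = 48°  [△FYQ]
3. ∠FUY = 48°  [same arc FY]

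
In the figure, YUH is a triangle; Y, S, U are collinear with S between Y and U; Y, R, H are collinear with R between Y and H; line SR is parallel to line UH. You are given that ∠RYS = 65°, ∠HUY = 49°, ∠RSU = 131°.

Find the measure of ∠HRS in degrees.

∠HRS = 114°

1. ∠HYU = 65°  [S on YU, R on YH]
2. ∠UHY = 66°  [△YUH]
3. ∠SRY = 66°  [SR∥UH, corresponding at R]
4. ∠HRS = 114°  [linear pair at R on YH]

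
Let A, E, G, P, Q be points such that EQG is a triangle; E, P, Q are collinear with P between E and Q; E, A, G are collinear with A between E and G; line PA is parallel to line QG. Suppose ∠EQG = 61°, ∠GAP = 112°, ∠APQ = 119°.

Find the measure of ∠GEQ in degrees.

∠GEQ = 51°

1. ∠APE = 61°  [PA∥QG, corresponding at P]
2. ∠EAP = 68°  [linear pair at A on EG]
3. ∠AEP = 51°  [△EPA]
4. ∠GEQ = 51°  [P on EQ, A on EG]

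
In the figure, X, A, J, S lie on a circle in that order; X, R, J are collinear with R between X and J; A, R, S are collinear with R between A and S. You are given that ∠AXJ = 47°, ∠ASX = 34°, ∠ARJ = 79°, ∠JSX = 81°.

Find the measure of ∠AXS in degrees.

1. ∠ASJ = 47°  [same arc AJ]
2. ∠AJX = 34°  [same arc XA]
3. ∠JAS = 67°  [△ARJ]
4. ∠AJS = 66°  [△AJS]
5. ∠AXS = 114°  [cyclic XAJS, opposite ∠X+∠J]

∠AXS = 114°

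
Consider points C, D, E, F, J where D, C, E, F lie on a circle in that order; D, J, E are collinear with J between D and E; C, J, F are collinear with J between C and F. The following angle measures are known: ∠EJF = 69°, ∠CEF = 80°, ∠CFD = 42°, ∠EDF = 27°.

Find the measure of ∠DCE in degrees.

∠DCE = 65°

1. ∠CJD = 69°  [vertical angles at J]
2. ∠CDF = 100°  [cyclic DCEF, opposite ∠D+∠E]
3. ∠CED = 42°  [same arc DC]
4. ∠DCF = 38°  [△DCF]
5. ∠CDE = 73°  [△DJC]
6. ∠DCE = 65°  [△DCE]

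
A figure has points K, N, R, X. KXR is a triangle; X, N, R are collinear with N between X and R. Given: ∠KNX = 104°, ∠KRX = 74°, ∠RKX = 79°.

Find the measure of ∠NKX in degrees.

1. ∠KXR = 27°  [△KXR]
2. ∠KXN = 27°  [N on ray XR]
3. ∠NKX = 49°  [△KXN]

∠NKX = 49°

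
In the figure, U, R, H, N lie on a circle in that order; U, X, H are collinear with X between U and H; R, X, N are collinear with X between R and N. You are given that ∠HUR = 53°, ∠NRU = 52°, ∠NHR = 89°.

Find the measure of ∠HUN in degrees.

∠HUN = 38°

1. ∠HNR = 53°  [same arc RH]
2. ∠HRN = 38°  [△RHN]
3. ∠HUN = 38°  [same arc HN]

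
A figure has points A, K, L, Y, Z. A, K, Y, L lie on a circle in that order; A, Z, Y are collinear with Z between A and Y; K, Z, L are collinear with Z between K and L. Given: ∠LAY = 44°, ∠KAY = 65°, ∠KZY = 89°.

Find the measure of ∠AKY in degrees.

∠AKY = 68°

1. ∠LKY = 44°  [same arc YL]
2. ∠AYK = 47°  [△KZY]
3. ∠AKY = 68°  [△AKY]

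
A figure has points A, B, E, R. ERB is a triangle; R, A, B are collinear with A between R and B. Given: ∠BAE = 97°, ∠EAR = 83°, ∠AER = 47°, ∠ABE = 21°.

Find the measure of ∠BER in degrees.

∠BER = 109°

1. ∠ARE = 50°  [△ERA]
2. ∠EBR = 21°  [A on ray BR]
3. ∠BRE = 50°  [A on ray RB]
4. ∠BER = 109°  [△ERB]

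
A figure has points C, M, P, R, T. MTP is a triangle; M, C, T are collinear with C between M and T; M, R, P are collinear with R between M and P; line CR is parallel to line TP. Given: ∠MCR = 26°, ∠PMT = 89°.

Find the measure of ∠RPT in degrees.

1. ∠MTP = 26°  [CR∥TP, corresponding at C]
2. ∠MPT = 65°  [△MTP]
3. ∠RPT = 65°  [R on ray PM]

∠RPT = 65°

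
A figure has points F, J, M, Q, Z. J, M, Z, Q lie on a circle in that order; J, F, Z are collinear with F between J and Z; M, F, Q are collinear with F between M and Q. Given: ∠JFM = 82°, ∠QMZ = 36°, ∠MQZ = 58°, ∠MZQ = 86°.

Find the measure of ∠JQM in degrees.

∠JQM = 46°

1. ∠QFZ = 82°  [vertical angles at F]
2. ∠QJZ = 36°  [same arc ZQ]
3. ∠JFQ = 98°  [linear pair at F on JZ]
4. ∠JQM = 46°  [△JFQ]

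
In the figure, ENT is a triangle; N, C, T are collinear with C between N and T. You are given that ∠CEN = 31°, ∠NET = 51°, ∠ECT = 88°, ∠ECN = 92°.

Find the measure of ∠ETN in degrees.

∠ETN = 72°

1. ∠CNE = 57°  [△ENC]
2. ∠ENT = 57°  [C on ray NT]
3. ∠ETN = 72°  [△ENT]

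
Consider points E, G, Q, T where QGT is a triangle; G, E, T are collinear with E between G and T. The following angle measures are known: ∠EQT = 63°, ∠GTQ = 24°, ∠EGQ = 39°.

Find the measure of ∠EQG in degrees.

∠EQG = 54°

1. ∠ETQ = 24°  [E on ray TG]
2. ∠QET = 93°  [△QET]
3. ∠GEQ = 87°  [linear pair at E on GT]
4. ∠EQG = 54°  [△QGE]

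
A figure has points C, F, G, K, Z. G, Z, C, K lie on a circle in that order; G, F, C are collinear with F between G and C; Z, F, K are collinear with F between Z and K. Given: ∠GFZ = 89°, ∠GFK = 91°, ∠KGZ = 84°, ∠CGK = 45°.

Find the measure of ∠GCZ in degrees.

∠GCZ = 44°

1. ∠CFZ = 91°  [linear pair at F on GC]
2. ∠CZK = 45°  [same arc CK]
3. ∠GCZ = 44°  [△ZFC]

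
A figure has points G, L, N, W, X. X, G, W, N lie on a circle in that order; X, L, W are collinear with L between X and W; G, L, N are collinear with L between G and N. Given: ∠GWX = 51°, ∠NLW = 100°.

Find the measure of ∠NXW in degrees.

1. ∠GNX = 51°  [same arc XG]
2. ∠NLX = 80°  [linear pair at L on XW]
3. ∠NXW = 49°  [△XLN]

∠NXW = 49°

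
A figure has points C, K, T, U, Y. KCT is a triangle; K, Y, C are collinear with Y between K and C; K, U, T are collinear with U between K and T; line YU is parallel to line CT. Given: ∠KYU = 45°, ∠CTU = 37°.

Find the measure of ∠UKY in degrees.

1. ∠KCT = 45°  [YU∥CT, corresponding at Y]
2. ∠CTK = 37°  [U on ray TK]
3. ∠CKT = 98°  [△KCT]
4. ∠UKY = 98°  [Y on KC, U on KT]

∠UKY = 98°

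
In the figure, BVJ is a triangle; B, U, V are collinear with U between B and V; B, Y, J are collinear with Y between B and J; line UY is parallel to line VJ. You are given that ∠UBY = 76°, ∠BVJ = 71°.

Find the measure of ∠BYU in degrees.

1. ∠JBV = 76°  [U on BV, Y on BJ]
2. ∠BJV = 33°  [△BVJ]
3. ∠BYU = 33°  [UY∥VJ, corresponding at Y]

∠BYU = 33°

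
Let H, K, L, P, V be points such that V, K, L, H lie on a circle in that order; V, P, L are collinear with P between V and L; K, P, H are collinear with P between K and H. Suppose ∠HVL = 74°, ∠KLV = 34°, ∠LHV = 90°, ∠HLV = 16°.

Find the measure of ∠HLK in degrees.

1. ∠KHV = 34°  [same arc VK]
2. ∠HKV = 16°  [same arc VH]
3. ∠HVK = 130°  [△VKH]
4. ∠HLK = 50°  [cyclic VKLH, opposite ∠V+∠L]

∠HLK = 50°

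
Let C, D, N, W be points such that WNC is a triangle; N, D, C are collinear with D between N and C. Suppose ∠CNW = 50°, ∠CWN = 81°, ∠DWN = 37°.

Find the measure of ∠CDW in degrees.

∠CDW = 87°

1. ∠DNW = 50°  [D on ray NC]
2. ∠NDW = 93°  [△WND]
3. ∠CDW = 87°  [linear pair at D on NC]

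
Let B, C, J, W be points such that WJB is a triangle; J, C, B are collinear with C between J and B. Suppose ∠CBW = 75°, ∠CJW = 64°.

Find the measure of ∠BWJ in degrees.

∠BWJ = 41°

1. ∠JBW = 75°  [C on ray BJ]
2. ∠BJW = 64°  [C on ray JB]
3. ∠BWJ = 41°  [△WJB]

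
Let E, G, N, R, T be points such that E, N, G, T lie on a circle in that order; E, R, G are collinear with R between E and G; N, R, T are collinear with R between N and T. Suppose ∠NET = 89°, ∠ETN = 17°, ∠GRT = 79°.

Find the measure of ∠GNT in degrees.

1. ∠EGN = 17°  [same arc EN]
2. ∠ERN = 79°  [vertical angles at R]
3. ∠GRN = 101°  [linear pair at R on EG]
4. ∠GNT = 62°  [△NRG]

∠GNT = 62°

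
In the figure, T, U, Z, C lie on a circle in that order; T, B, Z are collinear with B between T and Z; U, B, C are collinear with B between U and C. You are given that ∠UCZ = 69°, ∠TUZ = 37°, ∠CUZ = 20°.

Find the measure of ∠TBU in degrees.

1. ∠UTZ = 69°  [same arc UZ]
2. ∠TZU = 74°  [△TUZ]
3. ∠UBZ = 86°  [△UBZ]
4. ∠TBU = 94°  [linear pair at B on TZ]

∠TBU = 94°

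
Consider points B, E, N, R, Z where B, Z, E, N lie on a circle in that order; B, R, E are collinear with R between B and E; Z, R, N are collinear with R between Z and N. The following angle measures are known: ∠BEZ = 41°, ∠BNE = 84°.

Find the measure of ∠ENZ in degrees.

∠ENZ = 43°

1. ∠BZE = 96°  [cyclic BZEN, opposite ∠Z+∠N]
2. ∠EBZ = 43°  [△BZE]
3. ∠ENZ = 43°  [same arc ZE]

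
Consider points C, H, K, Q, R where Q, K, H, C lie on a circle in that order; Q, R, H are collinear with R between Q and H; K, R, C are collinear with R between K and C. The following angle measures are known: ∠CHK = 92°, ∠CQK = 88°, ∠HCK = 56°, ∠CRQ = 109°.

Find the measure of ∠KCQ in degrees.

1. ∠CKH = 32°  [△KHC]
2. ∠CQH = 32°  [same arc HC]
3. ∠KCQ = 39°  [△QRC]

∠KCQ = 39°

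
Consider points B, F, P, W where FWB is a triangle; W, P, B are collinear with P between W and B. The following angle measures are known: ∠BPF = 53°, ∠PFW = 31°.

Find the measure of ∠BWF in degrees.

∠BWF = 22°

1. ∠FPW = 127°  [linear pair at P on WB]
2. ∠FWP = 22°  [△FWP]
3. ∠BWF = 22°  [P on ray WB]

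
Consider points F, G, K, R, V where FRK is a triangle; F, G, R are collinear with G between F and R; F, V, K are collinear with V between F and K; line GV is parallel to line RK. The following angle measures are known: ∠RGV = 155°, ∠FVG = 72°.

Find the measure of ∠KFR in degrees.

1. ∠FGV = 25°  [linear pair at G on FR]
2. ∠GFV = 83°  [△FGV]
3. ∠KFR = 83°  [G on FR, V on FK]

∠KFR = 83°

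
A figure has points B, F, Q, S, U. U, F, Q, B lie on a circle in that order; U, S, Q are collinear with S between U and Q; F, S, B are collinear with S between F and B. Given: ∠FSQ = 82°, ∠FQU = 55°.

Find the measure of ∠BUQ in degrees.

1. ∠BSU = 82°  [vertical angles at S]
2. ∠FBU = 55°  [same arc UF]
3. ∠BUQ = 43°  [△USB]

∠BUQ = 43°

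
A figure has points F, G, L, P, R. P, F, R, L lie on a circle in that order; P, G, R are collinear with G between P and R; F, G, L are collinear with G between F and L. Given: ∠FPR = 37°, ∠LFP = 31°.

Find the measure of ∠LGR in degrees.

∠LGR = 112°

1. ∠FLR = 37°  [same arc FR]
2. ∠LRP = 31°  [same arc PL]
3. ∠LGR = 112°  [△RGL]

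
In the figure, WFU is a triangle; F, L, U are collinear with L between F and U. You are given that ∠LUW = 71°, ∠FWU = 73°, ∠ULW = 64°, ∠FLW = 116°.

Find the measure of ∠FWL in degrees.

∠FWL = 28°

1. ∠FUW = 71°  [L on ray UF]
2. ∠UFW = 36°  [△WFU]
3. ∠LFW = 36°  [L on ray FU]
4. ∠FWL = 28°  [△WFL]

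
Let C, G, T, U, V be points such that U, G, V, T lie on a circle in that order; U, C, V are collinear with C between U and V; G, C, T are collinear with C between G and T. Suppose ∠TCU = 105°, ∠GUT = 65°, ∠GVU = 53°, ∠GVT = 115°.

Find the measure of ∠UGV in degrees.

1. ∠GCV = 105°  [vertical angles at C]
2. ∠TGV = 22°  [△GCV]
3. ∠GTV = 43°  [△GVT]
4. ∠GUV = 43°  [same arc GV]
5. ∠UGV = 84°  [△UGV]

∠UGV = 84°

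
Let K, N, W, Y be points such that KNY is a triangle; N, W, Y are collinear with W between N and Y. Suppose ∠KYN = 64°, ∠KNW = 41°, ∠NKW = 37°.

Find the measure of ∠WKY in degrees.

1. ∠KYW = 64°  [W on ray YN]
2. ∠KWN = 102°  [△KNW]
3. ∠KWY = 78°  [linear pair at W on NY]
4. ∠WKY = 38°  [△KWY]

∠WKY = 38°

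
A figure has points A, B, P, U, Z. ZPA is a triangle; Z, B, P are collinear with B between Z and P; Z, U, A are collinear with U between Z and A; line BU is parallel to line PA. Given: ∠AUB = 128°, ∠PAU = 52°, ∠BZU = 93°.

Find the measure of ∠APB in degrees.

∠APB = 35°

1. ∠PAZ = 52°  [U on ray AZ]
2. ∠AZP = 93°  [B on ZP, U on ZA]
3. ∠APZ = 35°  [△ZPA]
4. ∠APB = 35°  [B on ray PZ]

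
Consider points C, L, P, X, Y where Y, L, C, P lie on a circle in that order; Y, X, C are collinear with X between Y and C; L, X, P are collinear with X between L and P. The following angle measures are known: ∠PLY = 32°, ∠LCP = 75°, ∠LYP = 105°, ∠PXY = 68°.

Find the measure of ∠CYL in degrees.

∠CYL = 36°

1. ∠PCY = 32°  [same arc YP]
2. ∠CXP = 112°  [linear pair at X on YC]
3. ∠CPL = 36°  [△CXP]
4. ∠CYL = 36°  [same arc LC]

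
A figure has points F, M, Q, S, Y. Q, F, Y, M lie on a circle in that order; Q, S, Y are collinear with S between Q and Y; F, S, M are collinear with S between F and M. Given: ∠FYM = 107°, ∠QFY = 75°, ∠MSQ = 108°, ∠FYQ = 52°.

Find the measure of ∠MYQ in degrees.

1. ∠FQY = 53°  [△QFY]
2. ∠MSY = 72°  [linear pair at S on QY]
3. ∠FMY = 53°  [same arc FY]
4. ∠MYQ = 55°  [△YSM]

∠MYQ = 55°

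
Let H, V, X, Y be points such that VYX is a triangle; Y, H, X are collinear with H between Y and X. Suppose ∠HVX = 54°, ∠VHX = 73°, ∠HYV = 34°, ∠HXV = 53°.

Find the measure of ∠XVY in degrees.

∠XVY = 93°

1. ∠VYX = 34°  [H on ray YX]
2. ∠VXY = 53°  [H on ray XY]
3. ∠XVY = 93°  [△VYX]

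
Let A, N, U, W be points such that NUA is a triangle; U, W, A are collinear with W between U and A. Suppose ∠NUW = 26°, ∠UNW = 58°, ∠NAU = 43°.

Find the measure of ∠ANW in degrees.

1. ∠NWU = 96°  [△NUW]
2. ∠NAW = 43°  [W on ray AU]
3. ∠AWN = 84°  [linear pair at W on UA]
4. ∠ANW = 53°  [△NWA]

∠ANW = 53°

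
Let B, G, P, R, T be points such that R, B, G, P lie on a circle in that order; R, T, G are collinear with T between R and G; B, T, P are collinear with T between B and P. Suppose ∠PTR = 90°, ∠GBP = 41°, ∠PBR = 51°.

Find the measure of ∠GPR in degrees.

1. ∠GRP = 41°  [same arc GP]
2. ∠PGR = 51°  [same arc RP]
3. ∠GPR = 88°  [△RGP]

∠GPR = 88°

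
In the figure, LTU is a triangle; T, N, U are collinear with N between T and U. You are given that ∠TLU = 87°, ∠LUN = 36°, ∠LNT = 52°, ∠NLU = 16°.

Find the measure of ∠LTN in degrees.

∠LTN = 57°

1. ∠LUT = 36°  [N on ray UT]
2. ∠LTU = 57°  [△LTU]
3. ∠LTN = 57°  [N on ray TU]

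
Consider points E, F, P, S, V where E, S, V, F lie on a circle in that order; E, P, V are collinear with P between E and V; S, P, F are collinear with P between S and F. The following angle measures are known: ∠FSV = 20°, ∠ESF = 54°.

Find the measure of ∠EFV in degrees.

1. ∠FEV = 20°  [same arc VF]
2. ∠EVF = 54°  [same arc EF]
3. ∠EFV = 106°  [△EVF]

∠EFV = 106°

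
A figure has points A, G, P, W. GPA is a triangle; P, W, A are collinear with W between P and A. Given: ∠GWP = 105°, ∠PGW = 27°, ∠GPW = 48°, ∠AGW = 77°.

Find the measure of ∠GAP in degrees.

1. ∠AWG = 75°  [linear pair at W on PA]
2. ∠GAW = 28°  [△GWA]
3. ∠GAP = 28°  [W on ray AP]

∠GAP = 28°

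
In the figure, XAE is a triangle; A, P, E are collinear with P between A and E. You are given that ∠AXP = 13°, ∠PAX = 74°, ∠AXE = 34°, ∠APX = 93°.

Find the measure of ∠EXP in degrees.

∠EXP = 21°

1. ∠EAX = 74°  [P on ray AE]
2. ∠AEX = 72°  [△XAE]
3. ∠EPX = 87°  [linear pair at P on AE]
4. ∠PEX = 72°  [P on ray EA]
5. ∠EXP = 21°  [△XPE]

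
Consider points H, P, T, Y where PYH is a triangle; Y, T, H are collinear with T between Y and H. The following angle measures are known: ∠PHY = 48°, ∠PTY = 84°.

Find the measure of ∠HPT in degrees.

1. ∠PHT = 48°  [T on ray HY]
2. ∠HTP = 96°  [linear pair at T on YH]
3. ∠HPT = 36°  [△PTH]

∠HPT = 36°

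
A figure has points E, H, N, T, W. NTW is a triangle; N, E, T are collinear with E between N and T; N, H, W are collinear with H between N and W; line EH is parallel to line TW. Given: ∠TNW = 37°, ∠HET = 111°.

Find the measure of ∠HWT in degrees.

1. ∠ENH = 37°  [E on NT, H on NW]
2. ∠HEN = 69°  [linear pair at E on NT]
3. ∠EHN = 74°  [△NEH]
4. ∠EHW = 106°  [linear pair at H on NW]
5. ∠HWT = 74°  [EH∥TW, co-interior at W–H]

∠HWT = 74°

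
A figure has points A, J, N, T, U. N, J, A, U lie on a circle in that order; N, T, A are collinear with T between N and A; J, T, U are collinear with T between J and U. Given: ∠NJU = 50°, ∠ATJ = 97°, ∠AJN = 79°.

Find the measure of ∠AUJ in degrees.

1. ∠NAU = 50°  [same arc NU]
2. ∠NTU = 97°  [vertical angles at T]
3. ∠ATU = 83°  [linear pair at T on NA]
4. ∠AUJ = 47°  [△ATU]

∠AUJ = 47°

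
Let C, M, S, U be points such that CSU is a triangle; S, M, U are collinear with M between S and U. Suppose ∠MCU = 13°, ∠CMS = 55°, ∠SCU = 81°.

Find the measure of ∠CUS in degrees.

1. ∠CMU = 125°  [linear pair at M on SU]
2. ∠CUM = 42°  [△CMU]
3. ∠CUS = 42°  [M on ray US]

∠CUS = 42°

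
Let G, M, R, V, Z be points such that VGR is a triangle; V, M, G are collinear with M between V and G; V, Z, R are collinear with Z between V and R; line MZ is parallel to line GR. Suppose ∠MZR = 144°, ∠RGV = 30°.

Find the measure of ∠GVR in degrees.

∠GVR = 114°

1. ∠MZV = 36°  [linear pair at Z on VR]
2. ∠VMZ = 30°  [MZ∥GR, corresponding at M]
3. ∠MVZ = 114°  [△VMZ]
4. ∠GVR = 114°  [M on VG, Z on VR]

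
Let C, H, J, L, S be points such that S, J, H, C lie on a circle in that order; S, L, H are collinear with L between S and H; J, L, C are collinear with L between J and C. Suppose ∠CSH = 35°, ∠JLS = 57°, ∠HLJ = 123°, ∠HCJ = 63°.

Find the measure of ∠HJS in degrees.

∠HJS = 95°

1. ∠CJH = 35°  [same arc HC]
2. ∠JHS = 22°  [△JLH]
3. ∠HSJ = 63°  [same arc JH]
4. ∠HJS = 95°  [△SJH]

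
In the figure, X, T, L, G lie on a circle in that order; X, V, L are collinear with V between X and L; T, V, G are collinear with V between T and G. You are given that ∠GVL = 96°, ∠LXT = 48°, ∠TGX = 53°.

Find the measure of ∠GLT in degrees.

∠GLT = 89°

1. ∠TVX = 96°  [vertical angles at V]
2. ∠GTX = 36°  [△XVT]
3. ∠GXT = 91°  [△XTG]
4. ∠GLT = 89°  [cyclic XTLG, opposite ∠X+∠L]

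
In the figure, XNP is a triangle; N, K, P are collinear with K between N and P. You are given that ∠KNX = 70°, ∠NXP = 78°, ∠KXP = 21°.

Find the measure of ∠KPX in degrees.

1. ∠PNX = 70°  [K on ray NP]
2. ∠NPX = 32°  [△XNP]
3. ∠KPX = 32°  [K on ray PN]

∠KPX = 32°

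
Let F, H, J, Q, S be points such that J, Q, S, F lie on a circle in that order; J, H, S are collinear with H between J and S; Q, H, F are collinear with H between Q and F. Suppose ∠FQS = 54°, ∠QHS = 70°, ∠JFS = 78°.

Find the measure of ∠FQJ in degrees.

∠FQJ = 48°

1. ∠JSQ = 56°  [△QHS]
2. ∠JHQ = 110°  [linear pair at H on JS]
3. ∠JQS = 102°  [cyclic JQSF, opposite ∠Q+∠F]
4. ∠QJS = 22°  [△JQS]
5. ∠FQJ = 48°  [△JHQ]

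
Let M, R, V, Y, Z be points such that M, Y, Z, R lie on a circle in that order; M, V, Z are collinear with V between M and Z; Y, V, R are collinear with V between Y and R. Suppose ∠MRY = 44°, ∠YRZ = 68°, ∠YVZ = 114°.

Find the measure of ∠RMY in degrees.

1. ∠YMZ = 68°  [same arc YZ]
2. ∠MVY = 66°  [linear pair at V on MZ]
3. ∠MYR = 46°  [△MVY]
4. ∠RMY = 90°  [△MYR]

∠RMY = 90°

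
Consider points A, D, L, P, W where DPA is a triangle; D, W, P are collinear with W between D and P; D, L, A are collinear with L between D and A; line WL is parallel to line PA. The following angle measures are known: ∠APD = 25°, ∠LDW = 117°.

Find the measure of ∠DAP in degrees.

1. ∠DWL = 25°  [WL∥PA, corresponding at W]
2. ∠DLW = 38°  [△DWL]
3. ∠DAP = 38°  [WL∥PA, corresponding at L]

∠DAP = 38°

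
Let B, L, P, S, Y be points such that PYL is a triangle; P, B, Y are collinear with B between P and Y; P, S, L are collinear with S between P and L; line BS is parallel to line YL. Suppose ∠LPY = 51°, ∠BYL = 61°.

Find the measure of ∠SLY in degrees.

∠SLY = 68°

1. ∠LYP = 61°  [B on ray YP]
2. ∠PLY = 68°  [△PYL]
3. ∠SLY = 68°  [S on ray LP]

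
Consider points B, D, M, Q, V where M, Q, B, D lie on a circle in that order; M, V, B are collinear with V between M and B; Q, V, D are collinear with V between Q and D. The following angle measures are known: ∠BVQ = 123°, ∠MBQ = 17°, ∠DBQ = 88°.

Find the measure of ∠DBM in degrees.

∠DBM = 71°

1. ∠DVM = 123°  [vertical angles at V]
2. ∠BQD = 40°  [△QVB]
3. ∠BDQ = 52°  [△QBD]
4. ∠BVD = 57°  [linear pair at V on MB]
5. ∠DBM = 71°  [△BVD]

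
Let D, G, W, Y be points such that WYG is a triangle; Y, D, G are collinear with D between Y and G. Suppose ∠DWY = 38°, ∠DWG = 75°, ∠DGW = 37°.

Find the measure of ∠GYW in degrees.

∠GYW = 30°

1. ∠GDW = 68°  [△WDG]
2. ∠WDY = 112°  [linear pair at D on YG]
3. ∠DYW = 30°  [△WYD]
4. ∠GYW = 30°  [D on ray YG]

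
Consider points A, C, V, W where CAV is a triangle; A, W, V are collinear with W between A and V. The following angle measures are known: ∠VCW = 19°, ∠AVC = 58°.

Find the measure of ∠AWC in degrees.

∠AWC = 77°

1. ∠CVW = 58°  [W on ray VA]
2. ∠CWV = 103°  [△CWV]
3. ∠AWC = 77°  [linear pair at W on AV]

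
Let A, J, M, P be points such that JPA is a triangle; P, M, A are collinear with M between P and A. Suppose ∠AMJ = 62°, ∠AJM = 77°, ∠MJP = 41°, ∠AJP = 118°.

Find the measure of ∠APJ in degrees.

1. ∠JMP = 118°  [linear pair at M on PA]
2. ∠JPM = 21°  [△JPM]
3. ∠APJ = 21°  [M on ray PA]

∠APJ = 21°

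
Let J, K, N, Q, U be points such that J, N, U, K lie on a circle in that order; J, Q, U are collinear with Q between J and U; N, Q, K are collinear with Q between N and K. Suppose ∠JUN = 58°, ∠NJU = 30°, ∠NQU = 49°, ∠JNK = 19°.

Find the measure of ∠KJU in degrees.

∠KJU = 73°

1. ∠JKN = 58°  [same arc JN]
2. ∠JQK = 49°  [vertical angles at Q]
3. ∠KJU = 73°  [△JQK]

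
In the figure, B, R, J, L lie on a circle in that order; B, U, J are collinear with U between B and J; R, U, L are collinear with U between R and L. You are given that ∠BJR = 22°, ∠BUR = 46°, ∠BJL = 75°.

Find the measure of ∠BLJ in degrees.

∠BLJ = 81°

1. ∠BLR = 22°  [same arc BR]
2. ∠JUL = 46°  [vertical angles at U]
3. ∠BUL = 134°  [linear pair at U on BJ]
4. ∠JBL = 24°  [△BUL]
5. ∠BLJ = 81°  [△BJL]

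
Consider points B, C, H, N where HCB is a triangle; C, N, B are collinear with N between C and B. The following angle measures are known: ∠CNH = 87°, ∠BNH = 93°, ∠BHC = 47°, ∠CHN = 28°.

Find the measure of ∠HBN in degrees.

1. ∠HCN = 65°  [△HCN]
2. ∠BCH = 65°  [N on ray CB]
3. ∠CBH = 68°  [△HCB]
4. ∠HBN = 68°  [N on ray BC]

∠HBN = 68°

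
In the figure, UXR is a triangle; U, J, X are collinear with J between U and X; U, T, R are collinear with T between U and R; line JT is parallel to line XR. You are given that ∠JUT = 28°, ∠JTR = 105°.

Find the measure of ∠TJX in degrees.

1. ∠JTU = 75°  [linear pair at T on UR]
2. ∠TJU = 77°  [△UJT]
3. ∠TJX = 103°  [linear pair at J on UX]

∠TJX = 103°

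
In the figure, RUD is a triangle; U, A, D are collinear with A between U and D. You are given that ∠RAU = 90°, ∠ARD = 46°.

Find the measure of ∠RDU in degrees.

∠RDU = 44°

1. ∠DAR = 90°  [linear pair at A on UD]
2. ∠ADR = 44°  [△RAD]
3. ∠RDU = 44°  [A on ray DU]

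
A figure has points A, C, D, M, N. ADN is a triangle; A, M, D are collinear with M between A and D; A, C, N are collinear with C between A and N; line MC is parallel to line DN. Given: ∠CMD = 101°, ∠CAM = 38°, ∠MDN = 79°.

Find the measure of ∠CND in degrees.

∠CND = 63°

1. ∠AMC = 79°  [linear pair at M on AD]
2. ∠ACM = 63°  [△AMC]
3. ∠MCN = 117°  [linear pair at C on AN]
4. ∠CND = 63°  [MC∥DN, co-interior at N–C]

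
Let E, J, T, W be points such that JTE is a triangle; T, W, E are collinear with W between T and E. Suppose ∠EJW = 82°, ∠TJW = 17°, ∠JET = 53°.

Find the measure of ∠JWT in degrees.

1. ∠JEW = 53°  [W on ray ET]
2. ∠EWJ = 45°  [△JWE]
3. ∠JWT = 135°  [linear pair at W on TE]

∠JWT = 135°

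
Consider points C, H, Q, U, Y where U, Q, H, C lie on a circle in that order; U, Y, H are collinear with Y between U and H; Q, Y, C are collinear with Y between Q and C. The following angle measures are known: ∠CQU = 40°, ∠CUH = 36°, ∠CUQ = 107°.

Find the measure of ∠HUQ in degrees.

1. ∠CHU = 40°  [same arc UC]
2. ∠QCU = 33°  [△UQC]
3. ∠HCU = 104°  [△UHC]
4. ∠QHU = 33°  [same arc UQ]
5. ∠HQU = 76°  [cyclic UQHC, opposite ∠Q+∠C]
6. ∠HUQ = 71°  [△UQH]

∠HUQ = 71°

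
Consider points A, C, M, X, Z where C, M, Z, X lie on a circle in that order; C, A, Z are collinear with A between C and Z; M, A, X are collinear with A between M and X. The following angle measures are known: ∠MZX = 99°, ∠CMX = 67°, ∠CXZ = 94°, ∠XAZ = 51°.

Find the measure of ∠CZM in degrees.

∠CZM = 32°

1. ∠MCX = 81°  [cyclic CMZX, opposite ∠C+∠Z]
2. ∠CXM = 32°  [△CMX]
3. ∠CZM = 32°  [same arc CM]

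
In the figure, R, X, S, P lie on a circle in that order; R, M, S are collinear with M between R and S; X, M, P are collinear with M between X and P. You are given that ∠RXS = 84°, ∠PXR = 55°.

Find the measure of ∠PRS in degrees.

1. ∠RPS = 96°  [cyclic RXSP, opposite ∠X+∠P]
2. ∠PSR = 55°  [same arc RP]
3. ∠PRS = 29°  [△RSP]

∠PRS = 29°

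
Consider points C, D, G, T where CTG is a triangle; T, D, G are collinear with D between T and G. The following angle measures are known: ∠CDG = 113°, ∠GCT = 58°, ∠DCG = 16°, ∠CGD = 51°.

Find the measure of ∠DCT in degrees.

∠DCT = 42°

1. ∠CDT = 67°  [linear pair at D on TG]
2. ∠CGT = 51°  [D on ray GT]
3. ∠CTG = 71°  [△CTG]
4. ∠CTD = 71°  [D on ray TG]
5. ∠DCT = 42°  [△CTD]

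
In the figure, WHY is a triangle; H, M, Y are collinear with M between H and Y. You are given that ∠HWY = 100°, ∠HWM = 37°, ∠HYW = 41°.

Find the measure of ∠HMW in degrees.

∠HMW = 104°

1. ∠WHY = 39°  [△WHY]
2. ∠MHW = 39°  [M on ray HY]
3. ∠HMW = 104°  [△WHM]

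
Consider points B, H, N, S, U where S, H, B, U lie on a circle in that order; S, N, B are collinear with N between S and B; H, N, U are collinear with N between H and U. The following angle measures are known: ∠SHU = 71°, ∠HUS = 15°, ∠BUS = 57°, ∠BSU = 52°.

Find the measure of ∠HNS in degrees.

1. ∠HBS = 15°  [same arc SH]
2. ∠BHS = 123°  [cyclic SHBU, opposite ∠H+∠U]
3. ∠BSH = 42°  [△SHB]
4. ∠HNS = 67°  [△SNH]

∠HNS = 67°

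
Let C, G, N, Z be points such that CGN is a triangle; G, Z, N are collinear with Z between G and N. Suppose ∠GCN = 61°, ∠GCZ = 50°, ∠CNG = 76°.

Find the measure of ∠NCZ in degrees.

∠NCZ = 11°

1. ∠CGN = 43°  [△CGN]
2. ∠CNZ = 76°  [Z on ray NG]
3. ∠CGZ = 43°  [Z on ray GN]
4. ∠CZG = 87°  [△CGZ]
5. ∠CZN = 93°  [linear pair at Z on GN]
6. ∠NCZ = 11°  [△CZN]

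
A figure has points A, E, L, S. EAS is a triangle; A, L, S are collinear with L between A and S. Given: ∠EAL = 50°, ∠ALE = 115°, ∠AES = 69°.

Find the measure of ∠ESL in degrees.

1. ∠EAS = 50°  [L on ray AS]
2. ∠ASE = 61°  [△EAS]
3. ∠ESL = 61°  [L on ray SA]

∠ESL = 61°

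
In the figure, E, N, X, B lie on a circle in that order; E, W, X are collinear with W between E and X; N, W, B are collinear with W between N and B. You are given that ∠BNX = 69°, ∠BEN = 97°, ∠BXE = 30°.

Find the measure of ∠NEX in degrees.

1. ∠BXN = 83°  [cyclic ENXB, opposite ∠E+∠X]
2. ∠NBX = 28°  [△NXB]
3. ∠NEX = 28°  [same arc NX]

∠NEX = 28°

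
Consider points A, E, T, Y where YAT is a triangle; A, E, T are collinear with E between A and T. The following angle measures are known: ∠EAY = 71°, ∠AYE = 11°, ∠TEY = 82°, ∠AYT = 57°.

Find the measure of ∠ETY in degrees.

∠ETY = 52°

1. ∠TAY = 71°  [E on ray AT]
2. ∠ATY = 52°  [△YAT]
3. ∠ETY = 52°  [E on ray TA]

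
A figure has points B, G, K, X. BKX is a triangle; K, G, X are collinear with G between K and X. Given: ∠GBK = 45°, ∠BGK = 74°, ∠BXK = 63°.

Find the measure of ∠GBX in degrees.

1. ∠BGX = 106°  [linear pair at G on KX]
2. ∠BXG = 63°  [G on ray XK]
3. ∠GBX = 11°  [△BGX]

∠GBX = 11°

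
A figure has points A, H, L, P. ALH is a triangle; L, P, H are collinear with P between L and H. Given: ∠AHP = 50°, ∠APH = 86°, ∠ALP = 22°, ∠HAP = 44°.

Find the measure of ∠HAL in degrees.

∠HAL = 108°

1. ∠AHL = 50°  [P on ray HL]
2. ∠ALH = 22°  [P on ray LH]
3. ∠HAL = 108°  [△ALH]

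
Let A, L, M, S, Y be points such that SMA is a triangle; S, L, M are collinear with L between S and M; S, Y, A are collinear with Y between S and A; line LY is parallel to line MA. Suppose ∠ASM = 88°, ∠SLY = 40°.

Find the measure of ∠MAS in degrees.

1. ∠LSY = 88°  [L on SM, Y on SA]
2. ∠LYS = 52°  [△SLY]
3. ∠MAS = 52°  [LY∥MA, corresponding at Y]

∠MAS = 52°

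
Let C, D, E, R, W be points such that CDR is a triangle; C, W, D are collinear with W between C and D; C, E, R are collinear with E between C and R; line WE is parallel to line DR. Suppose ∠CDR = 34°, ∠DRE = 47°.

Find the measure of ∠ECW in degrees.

∠ECW = 99°

1. ∠CRD = 47°  [E on ray RC]
2. ∠DCR = 99°  [△CDR]
3. ∠ECW = 99°  [W on CD, E on CR]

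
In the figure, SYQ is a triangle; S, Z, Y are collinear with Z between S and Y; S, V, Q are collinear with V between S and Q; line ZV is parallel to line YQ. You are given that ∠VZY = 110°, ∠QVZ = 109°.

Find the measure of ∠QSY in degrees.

1. ∠SZV = 70°  [linear pair at Z on SY]
2. ∠SVZ = 71°  [linear pair at V on SQ]
3. ∠VSZ = 39°  [△SZV]
4. ∠QSY = 39°  [Z on SY, V on SQ]

∠QSY = 39°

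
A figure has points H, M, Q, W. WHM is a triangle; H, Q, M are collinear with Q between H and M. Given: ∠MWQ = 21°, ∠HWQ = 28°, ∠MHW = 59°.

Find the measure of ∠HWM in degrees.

1. ∠QHW = 59°  [Q on ray HM]
2. ∠HQW = 93°  [△WHQ]
3. ∠MQW = 87°  [linear pair at Q on HM]
4. ∠QMW = 72°  [△WQM]
5. ∠HMW = 72°  [Q on ray MH]
6. ∠HWM = 49°  [△WHM]

∠HWM = 49°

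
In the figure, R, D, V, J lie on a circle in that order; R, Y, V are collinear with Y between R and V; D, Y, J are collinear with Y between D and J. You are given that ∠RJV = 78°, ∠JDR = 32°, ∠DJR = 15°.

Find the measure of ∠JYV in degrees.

∠JYV = 85°

1. ∠RDV = 102°  [cyclic RDVJ, opposite ∠D+∠J]
2. ∠JVR = 32°  [same arc RJ]
3. ∠DVR = 15°  [same arc RD]
4. ∠DRV = 63°  [△RDV]
5. ∠DJV = 63°  [same arc DV]
6. ∠JYV = 85°  [△VYJ]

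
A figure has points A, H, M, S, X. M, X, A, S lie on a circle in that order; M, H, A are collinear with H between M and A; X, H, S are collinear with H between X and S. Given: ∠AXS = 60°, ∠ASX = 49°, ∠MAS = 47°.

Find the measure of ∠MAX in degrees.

1. ∠SAX = 71°  [△XAS]
2. ∠MXS = 47°  [same arc MS]
3. ∠SMX = 109°  [cyclic MXAS, opposite ∠M+∠A]
4. ∠MSX = 24°  [△MXS]
5. ∠MAX = 24°  [same arc MX]

∠MAX = 24°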